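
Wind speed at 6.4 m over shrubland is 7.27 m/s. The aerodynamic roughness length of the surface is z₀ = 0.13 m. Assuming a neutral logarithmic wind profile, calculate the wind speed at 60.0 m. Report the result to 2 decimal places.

Log law: V(z) ∝ ln(z/z₀), so V₂/V₁ = ln(z₂/z₀) / ln(z₁/z₀).
ln(60.0/0.13) = 6.1346, ln(6.4/0.13) = 3.8965
V₂ = 7.27 × 6.1346/3.8965 = 7.27 × 1.5744 = 11.4457 m/s

11.45 m/s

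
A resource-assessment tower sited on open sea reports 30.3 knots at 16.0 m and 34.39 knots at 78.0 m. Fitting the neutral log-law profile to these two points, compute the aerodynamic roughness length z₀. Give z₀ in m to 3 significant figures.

z₀ ≈ 0.000128 m

Log law: V(z) ∝ ln(z/z₀). With r = V₁/V₂ = 30.3/34.39 = 0.88107,
r · ln(z₂/z₀) = ln(z₁/z₀) ⇒ ln z₀ = (ln z₁ − r·ln z₂)/(1 − r)
ln z₀ = (2.77259 − 0.88107×4.35671) / 0.11893 = -8.9631
z₀ = exp(-8.9631) = 0.0001281 m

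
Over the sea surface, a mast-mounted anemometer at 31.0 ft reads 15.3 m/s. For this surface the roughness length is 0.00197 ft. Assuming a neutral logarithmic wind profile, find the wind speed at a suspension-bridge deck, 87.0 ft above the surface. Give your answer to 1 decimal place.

Log law: V(z) ∝ ln(z/z₀), so V₂/V₁ = ln(z₂/z₀) / ln(z₁/z₀).
ln(87.0/0.00197) = 10.6956, ln(31.0/0.00197) = 9.6637
V₂ = 15.3 × 10.6956/9.6637 = 15.3 × 1.1068 = 16.9338 m/s

16.9 m/s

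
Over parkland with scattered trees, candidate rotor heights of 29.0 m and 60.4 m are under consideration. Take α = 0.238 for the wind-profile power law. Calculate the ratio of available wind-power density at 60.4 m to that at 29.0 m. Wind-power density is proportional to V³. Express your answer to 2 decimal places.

1.69

Speed ratio: V_B/V_A = (z_B/z_A)^α = (60.4/29.0)^0.238 = (2.0828)^0.238 = 1.19079
Power-density ratio: P_B/P_A = (V_B/V_A)³ = (1.19079)³ = 1.68853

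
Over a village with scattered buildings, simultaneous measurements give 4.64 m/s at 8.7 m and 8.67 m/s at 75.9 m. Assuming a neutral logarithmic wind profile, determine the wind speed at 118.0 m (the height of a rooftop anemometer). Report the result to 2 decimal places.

Log law: V ∝ ln(z/z₀). From the pair, with r = V₁/V₂ = 0.53518,
ln z₀ = (ln z₁ − r·ln z₂)/(1 − r) = (2.1633 − 0.53518×4.3294)/0.46482 = -0.3306 → z₀ = 0.7185 m
V₃ = V₁ · ln(z₃/z₀)/ln(z₁/z₀) = 4.64 × 5.1013/2.4940 = 9.4910 m/s

9.49 m/s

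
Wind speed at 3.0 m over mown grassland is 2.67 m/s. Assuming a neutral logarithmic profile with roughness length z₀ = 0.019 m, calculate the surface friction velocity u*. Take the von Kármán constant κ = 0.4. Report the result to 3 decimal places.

Log law: V(z) = (u*/κ) · ln(z/z₀) ⇒ u* = κ · V / ln(z/z₀)
u* = 0.4 × 2.67 / ln(3.0/0.019) = 0.4 × 2.67 / 5.0619
   = 1.0680 / 5.0619 = 0.2110 m/s

u* ≈ 0.211 m/s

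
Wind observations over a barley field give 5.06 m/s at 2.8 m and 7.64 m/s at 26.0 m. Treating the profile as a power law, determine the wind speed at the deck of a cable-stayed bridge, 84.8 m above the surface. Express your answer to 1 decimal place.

First find α: α = ln(V₂/V₁)/ln(z₂/z₁) = ln(7.64/5.06)/ln(26.0/2.8) = 0.41203/2.22848 = 0.1849
Extrapolate from 26.0 m to 84.8 m: V₃ = 7.64 × (84.8/26.0)^0.1849 = 7.64 × 1.2443 = 9.5065 m/s

9.5 m/s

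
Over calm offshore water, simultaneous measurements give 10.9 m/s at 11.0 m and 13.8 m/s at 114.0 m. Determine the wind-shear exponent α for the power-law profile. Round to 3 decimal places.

α ≈ 0.101

Power law: V₂/V₁ = (z₂/z₁)^α ⇒ α = ln(V₂/V₁) / ln(z₂/z₁)
α = ln(13.8/10.9) / ln(114.0/11.0) = ln(1.2661) / ln(10.3636)
  = 0.23591 / 2.33830 = 0.10089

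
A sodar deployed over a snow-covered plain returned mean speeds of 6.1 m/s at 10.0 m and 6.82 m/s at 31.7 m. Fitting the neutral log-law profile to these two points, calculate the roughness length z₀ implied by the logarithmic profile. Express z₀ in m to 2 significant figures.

z₀ ≈ 0.00057 m

Log law: V(z) ∝ ln(z/z₀). With r = V₁/V₂ = 6.1/6.82 = 0.89443,
r · ln(z₂/z₀) = ln(z₁/z₀) ⇒ ln z₀ = (ln z₁ − r·ln z₂)/(1 − r)
ln z₀ = (2.30259 − 0.89443×3.45632) / 0.10557 = -7.4721
z₀ = exp(-7.4721) = 0.0005687 m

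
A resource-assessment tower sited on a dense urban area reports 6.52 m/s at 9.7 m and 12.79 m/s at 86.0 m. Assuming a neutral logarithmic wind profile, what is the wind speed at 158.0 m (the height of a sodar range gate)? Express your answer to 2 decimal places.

Log law: V ∝ ln(z/z₀). From the pair, with r = V₁/V₂ = 0.50977,
ln z₀ = (ln z₁ − r·ln z₂)/(1 − r) = (2.2721 − 0.50977×4.4543)/0.49023 = 0.0029 → z₀ = 1.003 m
V₃ = V₁ · ln(z₃/z₀)/ln(z₁/z₀) = 6.52 × 5.0597/2.2692 = 14.5376 m/s

14.54 m/s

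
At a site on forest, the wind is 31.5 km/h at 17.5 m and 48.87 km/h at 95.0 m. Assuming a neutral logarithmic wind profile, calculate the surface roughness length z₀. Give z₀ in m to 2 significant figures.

z₀ ≈ 0.81 m

Log law: V(z) ∝ ln(z/z₀). With r = V₁/V₂ = 31.5/48.87 = 0.64457,
r · ln(z₂/z₀) = ln(z₁/z₀) ⇒ ln z₀ = (ln z₁ − r·ln z₂)/(1 − r)
ln z₀ = (2.86220 − 0.64457×4.55388) / 0.35543 = -0.2056
z₀ = exp(-0.2056) = 0.8142 m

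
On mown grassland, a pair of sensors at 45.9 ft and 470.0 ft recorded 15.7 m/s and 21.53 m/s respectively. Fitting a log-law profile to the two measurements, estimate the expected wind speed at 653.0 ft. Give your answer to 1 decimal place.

Log law: V ∝ ln(z/z₀). From the pair, with r = V₁/V₂ = 0.72922,
ln z₀ = (ln z₁ − r·ln z₂)/(1 − r) = (3.8265 − 0.72922×6.1527)/0.27078 = -2.4381 → z₀ = 0.08733 ft
V₃ = V₁ · ln(z₃/z₀)/ln(z₁/z₀) = 15.7 × 8.9197/6.2646 = 22.3541 m/s

22.4 m/s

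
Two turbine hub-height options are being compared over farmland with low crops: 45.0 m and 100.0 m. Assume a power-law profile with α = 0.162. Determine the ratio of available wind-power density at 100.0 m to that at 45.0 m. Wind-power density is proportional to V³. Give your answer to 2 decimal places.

1.47

Speed ratio: V_B/V_A = (z_B/z_A)^α = (100.0/45.0)^0.162 = (2.2222)^0.162 = 1.13810
Power-density ratio: P_B/P_A = (V_B/V_A)³ = (1.13810)³ = 1.47414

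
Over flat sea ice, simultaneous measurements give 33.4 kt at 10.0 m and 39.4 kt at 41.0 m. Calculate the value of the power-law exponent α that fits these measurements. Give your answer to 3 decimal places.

Power law: V₂/V₁ = (z₂/z₁)^α ⇒ α = ln(V₂/V₁) / ln(z₂/z₁)
α = ln(39.4/33.4) / ln(41.0/10.0) = ln(1.1796) / ln(4.1000)
  = 0.16521 / 1.41099 = 0.11709

α ≈ 0.117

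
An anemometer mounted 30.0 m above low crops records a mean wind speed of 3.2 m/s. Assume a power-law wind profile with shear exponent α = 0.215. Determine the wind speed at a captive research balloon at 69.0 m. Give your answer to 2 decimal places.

Power-law profile: V₂ = V₁ · (z₂/z₁)^α
V₂ = 3.2 × (69.0/30.0)^0.215 = 3.2 × (2.3000)^0.215
    = 3.2 × 1.1961 = 3.8276 m/s

3.83 m/s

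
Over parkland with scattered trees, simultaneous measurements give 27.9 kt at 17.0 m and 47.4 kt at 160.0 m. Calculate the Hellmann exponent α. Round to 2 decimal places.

α ≈ 0.24

Power law: V₂/V₁ = (z₂/z₁)^α ⇒ α = ln(V₂/V₁) / ln(z₂/z₁)
α = ln(47.4/27.9) / ln(160.0/17.0) = ln(1.6989) / ln(9.4118)
  = 0.53000 / 2.24196 = 0.23640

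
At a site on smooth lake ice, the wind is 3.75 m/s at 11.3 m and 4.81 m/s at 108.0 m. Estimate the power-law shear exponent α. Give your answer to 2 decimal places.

Power law: V₂/V₁ = (z₂/z₁)^α ⇒ α = ln(V₂/V₁) / ln(z₂/z₁)
α = ln(4.81/3.75) / ln(108.0/11.3) = ln(1.2827) / ln(9.5575)
  = 0.24894 / 2.25733 = 0.11028

α ≈ 0.11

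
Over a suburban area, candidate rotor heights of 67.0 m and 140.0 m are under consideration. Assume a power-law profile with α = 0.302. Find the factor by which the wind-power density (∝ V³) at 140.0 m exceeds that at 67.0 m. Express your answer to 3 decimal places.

1.950

Speed ratio: V_B/V_A = (z_B/z_A)^α = (140.0/67.0)^0.302 = (2.0896)^0.302 = 1.24927
Power-density ratio: P_B/P_A = (V_B/V_A)³ = (1.24927)³ = 1.94970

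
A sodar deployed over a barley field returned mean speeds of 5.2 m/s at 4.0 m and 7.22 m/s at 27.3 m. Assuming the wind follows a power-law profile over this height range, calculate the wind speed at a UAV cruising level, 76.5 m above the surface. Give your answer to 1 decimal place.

8.6 m/s

First find α: α = ln(V₂/V₁)/ln(z₂/z₁) = ln(7.22/5.2)/ln(27.3/4.0) = 0.32820/1.92059 = 0.1709
Extrapolate from 27.3 m to 76.5 m: V₃ = 7.22 × (76.5/27.3)^0.1709 = 7.22 × 1.1925 = 8.6101 m/s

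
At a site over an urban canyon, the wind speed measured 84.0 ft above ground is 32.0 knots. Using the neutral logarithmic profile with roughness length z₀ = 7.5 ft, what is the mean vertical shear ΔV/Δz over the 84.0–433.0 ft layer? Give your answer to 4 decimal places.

0.0622 knots/ft

Log law: V₂ = V₁ · ln(z₂/z₀)/ln(z₁/z₀) = 32.0 × 4.0558/2.4159 = 53.7216 knots
ΔV/Δz = (53.7216 − 32.0)/(433.0 − 84.0) = 21.7216/349.0000 = 0.06224 knots/ft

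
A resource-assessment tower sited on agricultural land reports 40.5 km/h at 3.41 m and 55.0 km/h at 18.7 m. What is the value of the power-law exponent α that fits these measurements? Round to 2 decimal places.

α ≈ 0.18

Power law: V₂/V₁ = (z₂/z₁)^α ⇒ α = ln(V₂/V₁) / ln(z₂/z₁)
α = ln(55.0/40.5) / ln(18.7/3.41) = ln(1.3580) / ln(5.4839)
  = 0.30603 / 1.70181 = 0.17983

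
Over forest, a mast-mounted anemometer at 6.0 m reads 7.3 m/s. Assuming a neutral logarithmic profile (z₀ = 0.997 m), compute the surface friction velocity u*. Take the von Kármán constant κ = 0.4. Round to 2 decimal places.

Log law: V(z) = (u*/κ) · ln(z/z₀) ⇒ u* = κ · V / ln(z/z₀)
u* = 0.4 × 7.3 / ln(6.0/0.997) = 0.4 × 7.3 / 1.7948
   = 2.9200 / 1.7948 = 1.6270 m/s

u* ≈ 1.63 m/s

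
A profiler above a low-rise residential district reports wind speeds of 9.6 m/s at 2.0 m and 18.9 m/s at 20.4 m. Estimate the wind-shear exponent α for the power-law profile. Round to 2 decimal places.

α ≈ 0.29

Power law: V₂/V₁ = (z₂/z₁)^α ⇒ α = ln(V₂/V₁) / ln(z₂/z₁)
α = ln(18.9/9.6) / ln(20.4/2.0) = ln(1.9688) / ln(10.2000)
  = 0.67740 / 2.32239 = 0.29168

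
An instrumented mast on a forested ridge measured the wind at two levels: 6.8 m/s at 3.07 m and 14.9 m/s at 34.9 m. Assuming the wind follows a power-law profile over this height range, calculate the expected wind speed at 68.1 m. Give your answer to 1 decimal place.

First find α: α = ln(V₂/V₁)/ln(z₂/z₁) = ln(14.9/6.8)/ln(34.9/3.07) = 0.78444/2.43081 = 0.3227
Extrapolate from 34.9 m to 68.1 m: V₃ = 14.9 × (68.1/34.9)^0.3227 = 14.9 × 1.2408 = 18.4874 m/s

18.5 m/s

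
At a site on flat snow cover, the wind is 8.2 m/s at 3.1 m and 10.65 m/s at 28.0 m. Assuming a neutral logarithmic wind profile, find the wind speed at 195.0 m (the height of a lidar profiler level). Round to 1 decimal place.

Log law: V ∝ ln(z/z₀). From the pair, with r = V₁/V₂ = 0.76995,
ln z₀ = (ln z₁ − r·ln z₂)/(1 − r) = (1.1314 − 0.76995×3.3322)/0.23005 = -6.2345 → z₀ = 0.001961 m
V₃ = V₁ · ln(z₃/z₀)/ln(z₁/z₀) = 8.2 × 11.5075/7.3660 = 12.8106 m/s

12.8 m/s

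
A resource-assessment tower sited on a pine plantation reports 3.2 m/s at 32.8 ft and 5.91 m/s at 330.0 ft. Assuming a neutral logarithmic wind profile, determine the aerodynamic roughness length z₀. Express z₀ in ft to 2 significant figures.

z₀ ≈ 2.1 ft

Log law: V(z) ∝ ln(z/z₀). With r = V₁/V₂ = 3.2/5.91 = 0.54146,
r · ln(z₂/z₀) = ln(z₁/z₀) ⇒ ln z₀ = (ln z₁ − r·ln z₂)/(1 − r)
ln z₀ = (3.49043 − 0.54146×5.79909) / 0.45854 = 0.7643
z₀ = exp(0.7643) = 2.148 ft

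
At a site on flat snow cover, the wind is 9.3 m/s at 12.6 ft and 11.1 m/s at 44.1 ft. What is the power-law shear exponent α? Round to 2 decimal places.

α ≈ 0.14

Power law: V₂/V₁ = (z₂/z₁)^α ⇒ α = ln(V₂/V₁) / ln(z₂/z₁)
α = ln(11.1/9.3) / ln(44.1/12.6) = ln(1.1935) / ln(3.5000)
  = 0.17693 / 1.25276 = 0.14123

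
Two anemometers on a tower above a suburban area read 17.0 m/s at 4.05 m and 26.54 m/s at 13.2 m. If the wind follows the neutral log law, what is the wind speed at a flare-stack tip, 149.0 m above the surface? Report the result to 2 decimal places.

46.11 m/s

Log law: V ∝ ln(z/z₀). From the pair, with r = V₁/V₂ = 0.64054,
ln z₀ = (ln z₁ − r·ln z₂)/(1 − r) = (1.3987 − 0.64054×2.5802)/0.35946 = -0.7067 → z₀ = 0.4933 m
V₃ = V₁ · ln(z₃/z₀)/ln(z₁/z₀) = 17.0 × 5.7106/2.1054 = 46.1104 m/s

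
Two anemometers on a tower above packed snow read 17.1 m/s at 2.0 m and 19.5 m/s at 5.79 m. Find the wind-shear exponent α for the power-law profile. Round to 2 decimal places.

α ≈ 0.12

Power law: V₂/V₁ = (z₂/z₁)^α ⇒ α = ln(V₂/V₁) / ln(z₂/z₁)
α = ln(19.5/17.1) / ln(5.79/2.0) = ln(1.1404) / ln(2.8950)
  = 0.13134 / 1.06299 = 0.12355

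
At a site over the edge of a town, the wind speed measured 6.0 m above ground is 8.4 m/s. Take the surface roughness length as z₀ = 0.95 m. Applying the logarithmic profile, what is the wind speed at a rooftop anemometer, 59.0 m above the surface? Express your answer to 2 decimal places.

Log law: V(z) ∝ ln(z/z₀), so V₂/V₁ = ln(z₂/z₀) / ln(z₁/z₀).
ln(59.0/0.95) = 4.1288, ln(6.0/0.95) = 1.8431
V₂ = 8.4 × 4.1288/1.8431 = 8.4 × 2.2402 = 18.8178 m/s

18.82 m/s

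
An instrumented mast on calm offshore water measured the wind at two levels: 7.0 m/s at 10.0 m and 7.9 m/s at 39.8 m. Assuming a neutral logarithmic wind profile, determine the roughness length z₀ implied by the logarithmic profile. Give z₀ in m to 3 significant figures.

Log law: V(z) ∝ ln(z/z₀). With r = V₁/V₂ = 7.0/7.9 = 0.88608,
r · ln(z₂/z₀) = ln(z₁/z₀) ⇒ ln z₀ = (ln z₁ − r·ln z₂)/(1 − r)
ln z₀ = (2.30259 − 0.88608×3.68387) / 0.11392 = -8.4407
z₀ = exp(-8.4407) = 0.0002159 m

z₀ ≈ 0.000216 m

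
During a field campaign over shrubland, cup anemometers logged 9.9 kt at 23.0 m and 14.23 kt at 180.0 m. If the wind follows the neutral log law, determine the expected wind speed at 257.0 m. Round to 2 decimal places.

14.98 kt

Log law: V ∝ ln(z/z₀). From the pair, with r = V₁/V₂ = 0.69571,
ln z₀ = (ln z₁ − r·ln z₂)/(1 − r) = (3.1355 − 0.69571×5.1930)/0.30429 = -1.5686 → z₀ = 0.2083 m
V₃ = V₁ · ln(z₃/z₀)/ln(z₁/z₀) = 9.9 × 7.1177/4.7041 = 14.9795 kt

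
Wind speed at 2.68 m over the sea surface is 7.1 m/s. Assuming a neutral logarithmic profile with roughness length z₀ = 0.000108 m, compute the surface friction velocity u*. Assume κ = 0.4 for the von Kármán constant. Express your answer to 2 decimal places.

u* ≈ 0.28 m/s

Log law: V(z) = (u*/κ) · ln(z/z₀) ⇒ u* = κ · V / ln(z/z₀)
u* = 0.4 × 7.1 / ln(2.68/0.000108) = 0.4 × 7.1 / 10.1192
   = 2.8400 / 10.1192 = 0.2807 m/s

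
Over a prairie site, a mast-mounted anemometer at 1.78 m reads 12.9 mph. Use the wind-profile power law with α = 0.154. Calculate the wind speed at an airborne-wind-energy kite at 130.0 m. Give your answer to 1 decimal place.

25.0 mph

Power-law profile: V₂ = V₁ · (z₂/z₁)^α
V₂ = 12.9 × (130.0/1.78)^0.154 = 12.9 × (73.0337)^0.154
    = 12.9 × 1.9363 = 24.9788 mph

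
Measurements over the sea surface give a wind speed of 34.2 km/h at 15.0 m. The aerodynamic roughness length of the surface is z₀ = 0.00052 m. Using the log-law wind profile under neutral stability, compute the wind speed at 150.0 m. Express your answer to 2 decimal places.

41.87 km/h

Log law: V(z) ∝ ln(z/z₀), so V₂/V₁ = ln(z₂/z₀) / ln(z₁/z₀).
ln(150.0/0.00052) = 12.5723, ln(15.0/0.00052) = 10.2697
V₂ = 34.2 × 12.5723/10.2697 = 34.2 × 1.2242 = 41.8680 km/h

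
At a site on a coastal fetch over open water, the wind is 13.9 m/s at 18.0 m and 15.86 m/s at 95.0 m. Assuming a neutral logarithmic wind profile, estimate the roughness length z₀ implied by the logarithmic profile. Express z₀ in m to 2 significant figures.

z₀ ≈ 0.00014 m

Log law: V(z) ∝ ln(z/z₀). With r = V₁/V₂ = 13.9/15.86 = 0.87642,
r · ln(z₂/z₀) = ln(z₁/z₀) ⇒ ln z₀ = (ln z₁ − r·ln z₂)/(1 − r)
ln z₀ = (2.89037 − 0.87642×4.55388) / 0.12358 = -8.9069
z₀ = exp(-8.9069) = 0.0001354 m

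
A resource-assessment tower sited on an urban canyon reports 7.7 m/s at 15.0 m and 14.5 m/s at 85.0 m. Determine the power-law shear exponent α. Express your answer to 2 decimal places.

Power law: V₂/V₁ = (z₂/z₁)^α ⇒ α = ln(V₂/V₁) / ln(z₂/z₁)
α = ln(14.5/7.7) / ln(85.0/15.0) = ln(1.8831) / ln(5.6667)
  = 0.63293 / 1.73460 = 0.36488

α ≈ 0.36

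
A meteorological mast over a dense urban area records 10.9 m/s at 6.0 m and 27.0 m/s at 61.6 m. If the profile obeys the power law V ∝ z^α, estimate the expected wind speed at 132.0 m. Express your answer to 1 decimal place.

36.3 m/s

First find α: α = ln(V₂/V₁)/ln(z₂/z₁) = ln(27.0/10.9)/ln(61.6/6.0) = 0.90707/2.32890 = 0.3895
Extrapolate from 61.6 m to 132.0 m: V₃ = 27.0 × (132.0/61.6)^0.3895 = 27.0 × 1.3456 = 36.3313 m/s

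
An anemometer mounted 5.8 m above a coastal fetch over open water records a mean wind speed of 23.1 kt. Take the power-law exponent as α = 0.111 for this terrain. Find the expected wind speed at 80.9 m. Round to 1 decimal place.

30.9 kt

Power-law profile: V₂ = V₁ · (z₂/z₁)^α
V₂ = 23.1 × (80.9/5.8)^0.111 = 23.1 × (13.9483)^0.111
    = 23.1 × 1.3398 = 30.9495 kt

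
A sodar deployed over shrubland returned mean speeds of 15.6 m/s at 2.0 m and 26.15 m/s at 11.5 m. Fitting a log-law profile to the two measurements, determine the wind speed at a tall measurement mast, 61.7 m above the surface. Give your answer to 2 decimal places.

Log law: V ∝ ln(z/z₀). From the pair, with r = V₁/V₂ = 0.59656,
ln z₀ = (ln z₁ − r·ln z₂)/(1 − r) = (0.6931 − 0.59656×2.4423)/0.40344 = -1.8933 → z₀ = 0.1506 m
V₃ = V₁ · ln(z₃/z₀)/ln(z₁/z₀) = 15.6 × 6.0156/2.5865 = 36.2823 m/s

36.28 m/s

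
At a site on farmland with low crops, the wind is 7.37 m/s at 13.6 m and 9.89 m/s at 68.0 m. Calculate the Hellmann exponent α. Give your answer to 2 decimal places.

Power law: V₂/V₁ = (z₂/z₁)^α ⇒ α = ln(V₂/V₁) / ln(z₂/z₁)
α = ln(9.89/7.37) / ln(68.0/13.6) = ln(1.3419) / ln(5.0000)
  = 0.29411 / 1.60944 = 0.18274

α ≈ 0.18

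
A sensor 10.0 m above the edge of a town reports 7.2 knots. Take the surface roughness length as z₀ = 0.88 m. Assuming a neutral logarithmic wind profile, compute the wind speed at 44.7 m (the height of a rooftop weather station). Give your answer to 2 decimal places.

11.64 knots

Log law: V(z) ∝ ln(z/z₀), so V₂/V₁ = ln(z₂/z₀) / ln(z₁/z₀).
ln(44.7/0.88) = 3.9278, ln(10.0/0.88) = 2.4304
V₂ = 7.2 × 3.9278/2.4304 = 7.2 × 1.6161 = 11.6359 knots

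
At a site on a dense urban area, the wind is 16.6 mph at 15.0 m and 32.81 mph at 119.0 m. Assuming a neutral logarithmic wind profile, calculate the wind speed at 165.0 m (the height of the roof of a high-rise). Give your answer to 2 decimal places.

Log law: V ∝ ln(z/z₀). From the pair, with r = V₁/V₂ = 0.50594,
ln z₀ = (ln z₁ − r·ln z₂)/(1 − r) = (2.7081 − 0.50594×4.7791)/0.49406 = 0.5871 → z₀ = 1.799 m
V₃ = V₁ · ln(z₃/z₀)/ln(z₁/z₀) = 16.6 × 4.5188/2.1209 = 35.3680 mph

35.37 mph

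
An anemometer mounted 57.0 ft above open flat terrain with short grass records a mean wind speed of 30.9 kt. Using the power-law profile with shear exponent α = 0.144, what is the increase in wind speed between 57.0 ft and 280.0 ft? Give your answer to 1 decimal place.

8.0 kt

Power law: V₂ = V₁ · (z₂/z₁)^α = 30.9 × (4.9123)^0.144 = 38.8600 kt
ΔV = 38.8600 − 30.9 = 7.9600 kt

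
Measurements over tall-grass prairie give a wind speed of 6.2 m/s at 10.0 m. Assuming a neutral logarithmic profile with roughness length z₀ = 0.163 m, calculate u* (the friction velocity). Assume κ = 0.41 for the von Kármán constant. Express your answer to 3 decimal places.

u* ≈ 0.618 m/s

Log law: V(z) = (u*/κ) · ln(z/z₀) ⇒ u* = κ · V / ln(z/z₀)
u* = 0.41 × 6.2 / ln(10.0/0.163) = 0.41 × 6.2 / 4.1166
   = 2.5420 / 4.1166 = 0.6175 m/s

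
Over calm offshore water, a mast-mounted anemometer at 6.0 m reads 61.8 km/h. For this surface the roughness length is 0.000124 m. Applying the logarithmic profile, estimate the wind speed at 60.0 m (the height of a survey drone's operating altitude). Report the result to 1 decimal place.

75.0 km/h

Log law: V(z) ∝ ln(z/z₀), so V₂/V₁ = ln(z₂/z₀) / ln(z₁/z₀).
ln(60.0/0.000124) = 13.0896, ln(6.0/0.000124) = 10.7870
V₂ = 61.8 × 13.0896/10.7870 = 61.8 × 1.2135 = 74.9918 km/h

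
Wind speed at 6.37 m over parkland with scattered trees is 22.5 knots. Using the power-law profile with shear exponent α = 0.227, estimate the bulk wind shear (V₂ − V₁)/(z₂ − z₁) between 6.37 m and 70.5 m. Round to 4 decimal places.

Power law: V₂ = V₁ · (z₂/z₁)^α = 22.5 × (11.0675)^0.227 = 38.8313 knots
ΔV/Δz = (38.8313 − 22.5)/(70.5 − 6.37) = 16.3313/64.1300 = 0.25466 knots/m

0.2547 knots/m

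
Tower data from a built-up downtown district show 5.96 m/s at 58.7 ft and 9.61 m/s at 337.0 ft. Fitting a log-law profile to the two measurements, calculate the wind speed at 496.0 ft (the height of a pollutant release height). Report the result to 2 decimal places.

10.42 m/s

Log law: V ∝ ln(z/z₀). From the pair, with r = V₁/V₂ = 0.62019,
ln z₀ = (ln z₁ − r·ln z₂)/(1 − r) = (4.0724 − 0.62019×5.8201)/0.37981 = 1.2188 → z₀ = 3.383 ft
V₃ = V₁ · ln(z₃/z₀)/ln(z₁/z₀) = 5.96 × 4.9878/2.8537 = 10.4172 m/s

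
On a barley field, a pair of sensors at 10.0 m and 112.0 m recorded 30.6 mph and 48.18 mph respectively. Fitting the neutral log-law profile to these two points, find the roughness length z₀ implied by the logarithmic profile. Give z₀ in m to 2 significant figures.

Log law: V(z) ∝ ln(z/z₀). With r = V₁/V₂ = 30.6/48.18 = 0.63512,
r · ln(z₂/z₀) = ln(z₁/z₀) ⇒ ln z₀ = (ln z₁ − r·ln z₂)/(1 − r)
ln z₀ = (2.30259 − 0.63512×4.71850) / 0.36488 = -1.9026
z₀ = exp(-1.9026) = 0.1492 m

z₀ ≈ 0.15 m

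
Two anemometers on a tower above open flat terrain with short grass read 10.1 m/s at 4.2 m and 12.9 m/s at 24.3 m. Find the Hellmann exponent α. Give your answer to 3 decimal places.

α ≈ 0.139

Power law: V₂/V₁ = (z₂/z₁)^α ⇒ α = ln(V₂/V₁) / ln(z₂/z₁)
α = ln(12.9/10.1) / ln(24.3/4.2) = ln(1.2772) / ln(5.7857)
  = 0.24469 / 1.75539 = 0.13939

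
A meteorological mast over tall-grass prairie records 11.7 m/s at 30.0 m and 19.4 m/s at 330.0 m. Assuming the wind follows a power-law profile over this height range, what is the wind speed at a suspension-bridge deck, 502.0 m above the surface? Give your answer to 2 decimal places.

21.19 m/s

First find α: α = ln(V₂/V₁)/ln(z₂/z₁) = ln(19.4/11.7)/ln(330.0/30.0) = 0.50568/2.39790 = 0.2109
Extrapolate from 330.0 m to 502.0 m: V₃ = 19.4 × (502.0/330.0)^0.2109 = 19.4 × 1.0925 = 21.1945 m/s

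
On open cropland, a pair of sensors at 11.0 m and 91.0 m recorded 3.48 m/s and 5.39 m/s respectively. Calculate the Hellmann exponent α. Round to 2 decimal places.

Power law: V₂/V₁ = (z₂/z₁)^α ⇒ α = ln(V₂/V₁) / ln(z₂/z₁)
α = ln(5.39/3.48) / ln(91.0/11.0) = ln(1.5489) / ln(8.2727)
  = 0.43751 / 2.11296 = 0.20706

α ≈ 0.21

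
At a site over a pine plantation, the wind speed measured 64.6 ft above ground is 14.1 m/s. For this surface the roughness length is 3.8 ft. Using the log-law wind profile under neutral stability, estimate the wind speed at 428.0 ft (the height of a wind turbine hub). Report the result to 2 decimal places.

Log law: V(z) ∝ ln(z/z₀), so V₂/V₁ = ln(z₂/z₀) / ln(z₁/z₀).
ln(428.0/3.8) = 4.7241, ln(64.6/3.8) = 2.8332
V₂ = 14.1 × 4.7241/2.8332 = 14.1 × 1.6674 = 23.5105 m/s

23.51 m/s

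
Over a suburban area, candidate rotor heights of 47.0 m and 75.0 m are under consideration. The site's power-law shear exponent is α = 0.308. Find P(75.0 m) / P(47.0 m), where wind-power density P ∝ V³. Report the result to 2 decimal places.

1.54

Speed ratio: V_B/V_A = (z_B/z_A)^α = (75.0/47.0)^0.308 = (1.5957)^0.308 = 1.15482
Power-density ratio: P_B/P_A = (V_B/V_A)³ = (1.15482)³ = 1.54006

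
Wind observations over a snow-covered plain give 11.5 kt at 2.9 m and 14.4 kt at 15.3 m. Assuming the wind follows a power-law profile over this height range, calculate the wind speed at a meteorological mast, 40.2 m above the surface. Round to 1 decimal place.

16.4 kt

First find α: α = ln(V₂/V₁)/ln(z₂/z₁) = ln(14.4/11.5)/ln(15.3/2.9) = 0.22488/1.66314 = 0.1352
Extrapolate from 15.3 m to 40.2 m: V₃ = 14.4 × (40.2/15.3)^0.1352 = 14.4 × 1.1395 = 16.4093 kt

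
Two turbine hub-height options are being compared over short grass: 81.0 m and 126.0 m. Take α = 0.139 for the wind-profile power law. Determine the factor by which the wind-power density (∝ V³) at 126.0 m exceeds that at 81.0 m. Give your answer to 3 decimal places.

1.202

Speed ratio: V_B/V_A = (z_B/z_A)^α = (126.0/81.0)^0.139 = (1.5556)^0.139 = 1.06334
Power-density ratio: P_B/P_A = (V_B/V_A)³ = (1.06334)³ = 1.20231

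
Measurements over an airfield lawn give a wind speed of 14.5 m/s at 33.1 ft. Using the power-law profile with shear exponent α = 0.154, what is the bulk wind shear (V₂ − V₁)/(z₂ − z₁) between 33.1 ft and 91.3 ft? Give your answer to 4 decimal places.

Power law: V₂ = V₁ · (z₂/z₁)^α = 14.5 × (2.7583)^0.154 = 16.9522 m/s
ΔV/Δz = (16.9522 − 14.5)/(91.3 − 33.1) = 2.4522/58.2000 = 0.04213 m/s/ft

0.0421 m/s/ft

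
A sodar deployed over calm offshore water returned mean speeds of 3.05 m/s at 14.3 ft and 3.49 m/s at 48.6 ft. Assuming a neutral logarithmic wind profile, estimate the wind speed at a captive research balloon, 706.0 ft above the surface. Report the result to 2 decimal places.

Log law: V ∝ ln(z/z₀). From the pair, with r = V₁/V₂ = 0.87393,
ln z₀ = (ln z₁ − r·ln z₂)/(1 − r) = (2.6603 − 0.87393×3.8836)/0.12607 = -5.8199 → z₀ = 0.002968 ft
V₃ = V₁ · ln(z₃/z₀)/ln(z₁/z₀) = 3.05 × 12.3795/8.4801 = 4.4525 m/s

4.45 m/s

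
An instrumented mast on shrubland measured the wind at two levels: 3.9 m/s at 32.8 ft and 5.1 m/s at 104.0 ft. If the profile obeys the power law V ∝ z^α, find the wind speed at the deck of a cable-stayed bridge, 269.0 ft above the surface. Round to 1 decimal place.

6.4 m/s

First find α: α = ln(V₂/V₁)/ln(z₂/z₁) = ln(5.1/3.9)/ln(104.0/32.8) = 0.26826/1.15396 = 0.2325
Extrapolate from 104.0 ft to 269.0 ft: V₃ = 5.1 × (269.0/104.0)^0.2325 = 5.1 × 1.2472 = 6.3609 m/s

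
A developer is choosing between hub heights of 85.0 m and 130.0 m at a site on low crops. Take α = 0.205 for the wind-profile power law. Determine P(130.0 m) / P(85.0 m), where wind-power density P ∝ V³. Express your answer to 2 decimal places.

1.30

Speed ratio: V_B/V_A = (z_B/z_A)^α = (130.0/85.0)^0.205 = (1.5294)^0.205 = 1.09101
Power-density ratio: P_B/P_A = (V_B/V_A)³ = (1.09101)³ = 1.29862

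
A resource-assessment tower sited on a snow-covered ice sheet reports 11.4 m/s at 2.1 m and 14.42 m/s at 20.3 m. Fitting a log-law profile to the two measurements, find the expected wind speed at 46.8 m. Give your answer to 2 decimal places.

Log law: V ∝ ln(z/z₀). From the pair, with r = V₁/V₂ = 0.79057,
ln z₀ = (ln z₁ − r·ln z₂)/(1 − r) = (0.7419 − 0.79057×3.0106)/0.20943 = -7.8220 → z₀ = 0.0004008 m
V₃ = V₁ · ln(z₃/z₀)/ln(z₁/z₀) = 11.4 × 11.6679/8.5639 = 15.5319 m/s

15.53 m/s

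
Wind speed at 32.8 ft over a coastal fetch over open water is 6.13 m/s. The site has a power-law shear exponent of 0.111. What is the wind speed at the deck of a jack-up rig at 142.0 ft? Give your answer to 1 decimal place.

7.2 m/s

Power-law profile: V₂ = V₁ · (z₂/z₁)^α
V₂ = 6.13 × (142.0/32.8)^0.111 = 6.13 × (4.3293)^0.111
    = 6.13 × 1.1766 = 7.2128 m/s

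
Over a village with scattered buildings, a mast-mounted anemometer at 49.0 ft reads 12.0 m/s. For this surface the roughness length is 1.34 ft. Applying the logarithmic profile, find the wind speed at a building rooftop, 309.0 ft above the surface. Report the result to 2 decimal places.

18.14 m/s

Log law: V(z) ∝ ln(z/z₀), so V₂/V₁ = ln(z₂/z₀) / ln(z₁/z₀).
ln(309.0/1.34) = 5.4407, ln(49.0/1.34) = 3.5992
V₂ = 12.0 × 5.4407/3.5992 = 12.0 × 1.5117 = 18.1399 m/s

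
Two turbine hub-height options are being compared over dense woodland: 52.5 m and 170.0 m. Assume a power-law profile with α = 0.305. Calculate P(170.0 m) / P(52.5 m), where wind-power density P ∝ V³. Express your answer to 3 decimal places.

Speed ratio: V_B/V_A = (z_B/z_A)^α = (170.0/52.5)^0.305 = (3.2381)^0.305 = 1.43100
Power-density ratio: P_B/P_A = (V_B/V_A)³ = (1.43100)³ = 2.93032

2.930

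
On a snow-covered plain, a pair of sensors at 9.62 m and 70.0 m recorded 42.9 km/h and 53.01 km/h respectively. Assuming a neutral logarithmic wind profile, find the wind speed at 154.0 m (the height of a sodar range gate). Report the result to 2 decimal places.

Log law: V ∝ ln(z/z₀). From the pair, with r = V₁/V₂ = 0.80928,
ln z₀ = (ln z₁ − r·ln z₂)/(1 − r) = (2.2638 − 0.80928×4.2485)/0.19072 = -6.1577 → z₀ = 0.002117 m
V₃ = V₁ · ln(z₃/z₀)/ln(z₁/z₀) = 42.9 × 11.1946/8.4215 = 57.0265 km/h

57.03 km/h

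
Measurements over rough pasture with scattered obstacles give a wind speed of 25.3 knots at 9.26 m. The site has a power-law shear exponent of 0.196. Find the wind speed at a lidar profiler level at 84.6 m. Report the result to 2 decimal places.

Power-law profile: V₂ = V₁ · (z₂/z₁)^α
V₂ = 25.3 × (84.6/9.26)^0.196 = 25.3 × (9.1361)^0.196
    = 25.3 × 1.5428 = 39.0328 knots

39.03 knots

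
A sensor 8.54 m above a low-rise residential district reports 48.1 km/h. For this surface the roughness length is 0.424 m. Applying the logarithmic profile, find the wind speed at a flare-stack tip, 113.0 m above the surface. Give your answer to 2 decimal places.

89.47 km/h

Log law: V(z) ∝ ln(z/z₀), so V₂/V₁ = ln(z₂/z₀) / ln(z₁/z₀).
ln(113.0/0.424) = 5.5854, ln(8.54/0.424) = 3.0028
V₂ = 48.1 × 5.5854/3.0028 = 48.1 × 1.8601 = 89.4697 km/h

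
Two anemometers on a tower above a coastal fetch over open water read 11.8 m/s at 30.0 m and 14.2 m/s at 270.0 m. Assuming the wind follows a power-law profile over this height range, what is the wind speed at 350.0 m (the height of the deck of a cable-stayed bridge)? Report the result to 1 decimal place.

First find α: α = ln(V₂/V₁)/ln(z₂/z₁) = ln(14.2/11.8)/ln(270.0/30.0) = 0.18514/2.19722 = 0.0843
Extrapolate from 270.0 m to 350.0 m: V₃ = 14.2 × (350.0/270.0)^0.0843 = 14.2 × 1.0221 = 14.5139 m/s

14.5 m/s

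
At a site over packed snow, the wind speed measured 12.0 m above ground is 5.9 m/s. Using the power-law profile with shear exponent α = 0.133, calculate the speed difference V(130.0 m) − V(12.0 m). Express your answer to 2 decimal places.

2.20 m/s

Power law: V₂ = V₁ · (z₂/z₁)^α = 5.9 × (10.8333)^0.133 = 8.0998 m/s
ΔV = 8.0998 − 5.9 = 2.1998 m/s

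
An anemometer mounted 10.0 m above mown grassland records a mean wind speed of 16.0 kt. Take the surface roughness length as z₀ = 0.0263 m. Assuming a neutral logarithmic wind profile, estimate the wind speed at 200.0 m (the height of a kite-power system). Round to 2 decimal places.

Log law: V(z) ∝ ln(z/z₀), so V₂/V₁ = ln(z₂/z₀) / ln(z₁/z₀).
ln(200.0/0.0263) = 8.9365, ln(10.0/0.0263) = 5.9408
V₂ = 16.0 × 8.9365/5.9408 = 16.0 × 1.5043 = 24.0683 kt

24.07 kt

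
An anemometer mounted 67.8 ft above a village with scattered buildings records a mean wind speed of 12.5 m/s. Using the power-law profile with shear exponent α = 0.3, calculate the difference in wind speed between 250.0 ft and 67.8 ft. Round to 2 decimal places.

Power law: V₂ = V₁ · (z₂/z₁)^α = 12.5 × (3.6873)^0.3 = 18.4894 m/s
ΔV = 18.4894 − 12.5 = 5.9894 m/s

5.99 m/s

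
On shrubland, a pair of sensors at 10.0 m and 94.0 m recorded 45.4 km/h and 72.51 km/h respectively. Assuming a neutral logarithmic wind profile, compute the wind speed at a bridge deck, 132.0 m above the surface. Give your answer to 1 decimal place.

Log law: V ∝ ln(z/z₀). From the pair, with r = V₁/V₂ = 0.62612,
ln z₀ = (ln z₁ − r·ln z₂)/(1 − r) = (2.3026 − 0.62612×4.5433)/0.37388 = -1.4498 → z₀ = 0.2346 m
V₃ = V₁ · ln(z₃/z₀)/ln(z₁/z₀) = 45.4 × 6.3326/3.7524 = 76.6176 km/h

76.6 km/h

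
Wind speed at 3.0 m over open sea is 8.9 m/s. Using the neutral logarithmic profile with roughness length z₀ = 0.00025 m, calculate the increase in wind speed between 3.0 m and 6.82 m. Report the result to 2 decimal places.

Log law: V₂ = V₁ · ln(z₂/z₀)/ln(z₁/z₀) = 8.9 × 10.2139/9.3927 = 9.6782 m/s
ΔV = 9.6782 − 8.9 = 0.7782 m/s

0.78 m/s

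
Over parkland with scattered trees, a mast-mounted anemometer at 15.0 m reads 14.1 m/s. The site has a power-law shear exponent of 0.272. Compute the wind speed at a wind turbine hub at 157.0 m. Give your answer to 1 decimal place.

26.7 m/s

Power-law profile: V₂ = V₁ · (z₂/z₁)^α
V₂ = 14.1 × (157.0/15.0)^0.272 = 14.1 × (10.4667)^0.272
    = 14.1 × 1.8940 = 26.7059 m/s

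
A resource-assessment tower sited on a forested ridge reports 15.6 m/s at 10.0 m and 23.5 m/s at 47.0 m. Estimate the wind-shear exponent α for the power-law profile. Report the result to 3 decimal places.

Power law: V₂/V₁ = (z₂/z₁)^α ⇒ α = ln(V₂/V₁) / ln(z₂/z₁)
α = ln(23.5/15.6) / ln(47.0/10.0) = ln(1.5064) / ln(4.7000)
  = 0.40973 / 1.54756 = 0.26476

α ≈ 0.265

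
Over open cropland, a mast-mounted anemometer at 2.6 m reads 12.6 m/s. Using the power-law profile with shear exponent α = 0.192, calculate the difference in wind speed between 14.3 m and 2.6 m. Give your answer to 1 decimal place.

Power law: V₂ = V₁ · (z₂/z₁)^α = 12.6 × (5.5000)^0.192 = 17.4791 m/s
ΔV = 17.4791 − 12.6 = 4.8791 m/s

4.9 m/s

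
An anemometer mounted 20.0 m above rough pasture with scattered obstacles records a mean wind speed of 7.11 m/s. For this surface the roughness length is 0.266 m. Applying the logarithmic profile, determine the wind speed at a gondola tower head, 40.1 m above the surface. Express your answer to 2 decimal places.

Log law: V(z) ∝ ln(z/z₀), so V₂/V₁ = ln(z₂/z₀) / ln(z₁/z₀).
ln(40.1/0.266) = 5.0156, ln(20.0/0.266) = 4.3200
V₂ = 7.11 × 5.0156/4.3200 = 7.11 × 1.1610 = 8.2549 m/s

8.25 m/s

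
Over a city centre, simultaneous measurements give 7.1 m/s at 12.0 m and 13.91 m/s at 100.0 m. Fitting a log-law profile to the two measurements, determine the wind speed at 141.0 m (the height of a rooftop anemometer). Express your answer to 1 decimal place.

15.0 m/s

Log law: V ∝ ln(z/z₀). From the pair, with r = V₁/V₂ = 0.51042,
ln z₀ = (ln z₁ − r·ln z₂)/(1 − r) = (2.4849 − 0.51042×4.6052)/0.48958 = 0.2744 → z₀ = 1.316 m
V₃ = V₁ · ln(z₃/z₀)/ln(z₁/z₀) = 7.1 × 4.6744/2.2106 = 15.0136 m/s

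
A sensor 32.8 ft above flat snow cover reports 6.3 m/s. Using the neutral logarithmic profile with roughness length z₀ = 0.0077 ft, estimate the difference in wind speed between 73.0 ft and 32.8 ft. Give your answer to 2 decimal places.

Log law: V₂ = V₁ · ln(z₂/z₀)/ln(z₁/z₀) = 6.3 × 9.1570/8.3570 = 6.9031 m/s
ΔV = 6.9031 − 6.3 = 0.6031 m/s

0.60 m/s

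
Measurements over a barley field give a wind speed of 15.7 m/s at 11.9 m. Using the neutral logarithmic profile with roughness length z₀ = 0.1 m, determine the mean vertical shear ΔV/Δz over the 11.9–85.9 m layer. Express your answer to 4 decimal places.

0.0878 m/s/m

Log law: V₂ = V₁ · ln(z₂/z₀)/ln(z₁/z₀) = 15.7 × 6.7558/4.7791 = 22.1935 m/s
ΔV/Δz = (22.1935 − 15.7)/(85.9 − 11.9) = 6.4935/74.0000 = 0.08775 m/s/m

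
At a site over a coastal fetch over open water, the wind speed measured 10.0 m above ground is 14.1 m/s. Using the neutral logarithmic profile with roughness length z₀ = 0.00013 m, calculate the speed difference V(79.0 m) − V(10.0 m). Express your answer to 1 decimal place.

2.6 m/s

Log law: V₂ = V₁ · ln(z₂/z₀)/ln(z₁/z₀) = 14.1 × 13.3174/11.2506 = 16.6903 m/s
ΔV = 16.6903 − 14.1 = 2.5903 m/s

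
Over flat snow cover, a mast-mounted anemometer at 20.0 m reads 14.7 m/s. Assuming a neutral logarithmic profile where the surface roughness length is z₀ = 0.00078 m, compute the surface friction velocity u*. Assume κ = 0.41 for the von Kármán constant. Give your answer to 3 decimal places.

Log law: V(z) = (u*/κ) · ln(z/z₀) ⇒ u* = κ · V / ln(z/z₀)
u* = 0.41 × 14.7 / ln(20.0/0.00078) = 0.41 × 14.7 / 10.1519
   = 6.0270 / 10.1519 = 0.5937 m/s

u* ≈ 0.594 m/s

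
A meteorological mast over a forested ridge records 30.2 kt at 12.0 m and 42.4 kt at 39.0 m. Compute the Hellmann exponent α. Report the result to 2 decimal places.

Power law: V₂/V₁ = (z₂/z₁)^α ⇒ α = ln(V₂/V₁) / ln(z₂/z₁)
α = ln(42.4/30.2) / ln(39.0/12.0) = ln(1.4040) / ln(3.2500)
  = 0.33931 / 1.17865 = 0.28788

α ≈ 0.29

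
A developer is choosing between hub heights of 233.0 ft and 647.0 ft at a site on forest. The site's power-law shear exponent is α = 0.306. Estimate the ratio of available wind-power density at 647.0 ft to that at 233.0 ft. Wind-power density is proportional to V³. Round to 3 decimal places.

Speed ratio: V_B/V_A = (z_B/z_A)^α = (647.0/233.0)^0.306 = (2.7768)^0.306 = 1.36687
Power-density ratio: P_B/P_A = (V_B/V_A)³ = (1.36687)³ = 2.55374

2.554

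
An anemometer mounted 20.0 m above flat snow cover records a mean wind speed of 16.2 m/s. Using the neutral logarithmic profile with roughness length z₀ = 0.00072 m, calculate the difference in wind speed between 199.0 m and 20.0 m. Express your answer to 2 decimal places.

3.64 m/s

Log law: V₂ = V₁ · ln(z₂/z₀)/ln(z₁/z₀) = 16.2 × 12.5296/10.2320 = 19.8377 m/s
ΔV = 19.8377 − 16.2 = 3.6377 m/s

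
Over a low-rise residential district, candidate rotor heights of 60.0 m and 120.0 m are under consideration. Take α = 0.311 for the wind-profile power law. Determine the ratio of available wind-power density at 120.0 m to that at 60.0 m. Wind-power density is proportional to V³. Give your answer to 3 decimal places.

Speed ratio: V_B/V_A = (z_B/z_A)^α = (120.0/60.0)^0.311 = (2.0000)^0.311 = 1.24057
Power-density ratio: P_B/P_A = (V_B/V_A)³ = (1.24057)³ = 1.90924

1.909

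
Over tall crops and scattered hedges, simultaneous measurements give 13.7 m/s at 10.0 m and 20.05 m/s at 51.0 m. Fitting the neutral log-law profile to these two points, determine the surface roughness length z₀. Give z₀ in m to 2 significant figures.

z₀ ≈ 0.30 m

Log law: V(z) ∝ ln(z/z₀). With r = V₁/V₂ = 13.7/20.05 = 0.68329,
r · ln(z₂/z₀) = ln(z₁/z₀) ⇒ ln z₀ = (ln z₁ − r·ln z₂)/(1 − r)
ln z₀ = (2.30259 − 0.68329×3.93183) / 0.31671 = -1.2125
z₀ = exp(-1.2125) = 0.2975 m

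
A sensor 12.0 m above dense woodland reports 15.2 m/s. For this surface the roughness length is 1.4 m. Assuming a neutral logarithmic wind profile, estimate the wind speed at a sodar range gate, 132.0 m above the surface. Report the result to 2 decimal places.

32.16 m/s

Log law: V(z) ∝ ln(z/z₀), so V₂/V₁ = ln(z₂/z₀) / ln(z₁/z₀).
ln(132.0/1.4) = 4.5463, ln(12.0/1.4) = 2.1484
V₂ = 15.2 × 4.5463/2.1484 = 15.2 × 2.1161 = 32.1649 m/s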